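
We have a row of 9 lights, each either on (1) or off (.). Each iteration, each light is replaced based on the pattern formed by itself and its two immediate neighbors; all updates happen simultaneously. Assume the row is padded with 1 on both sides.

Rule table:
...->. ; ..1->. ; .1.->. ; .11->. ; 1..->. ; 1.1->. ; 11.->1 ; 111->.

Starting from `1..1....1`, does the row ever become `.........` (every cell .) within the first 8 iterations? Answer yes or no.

no

1........
1........  (fixed point — unchanged through iteration 8)
iteration 8 is 1........, still not uniform .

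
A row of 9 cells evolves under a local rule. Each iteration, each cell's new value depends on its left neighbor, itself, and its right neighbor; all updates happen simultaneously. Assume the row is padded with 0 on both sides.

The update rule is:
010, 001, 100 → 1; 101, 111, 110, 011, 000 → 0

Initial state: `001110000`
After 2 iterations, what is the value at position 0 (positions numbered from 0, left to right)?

1

010001000
111011100
position 0 holds 1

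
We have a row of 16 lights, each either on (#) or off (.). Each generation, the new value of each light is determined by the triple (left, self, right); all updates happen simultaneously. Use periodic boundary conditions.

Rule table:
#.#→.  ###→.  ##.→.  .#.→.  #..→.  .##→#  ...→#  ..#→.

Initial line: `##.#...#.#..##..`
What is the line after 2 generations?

..##...####...#.

#....#......#...
..##...####...#.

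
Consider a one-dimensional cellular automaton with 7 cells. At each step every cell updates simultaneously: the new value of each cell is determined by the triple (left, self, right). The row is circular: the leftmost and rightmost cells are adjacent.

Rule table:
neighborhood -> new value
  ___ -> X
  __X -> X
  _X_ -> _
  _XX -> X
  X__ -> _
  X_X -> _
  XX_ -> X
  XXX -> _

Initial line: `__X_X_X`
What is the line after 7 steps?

_X_____
X__XXXX
X_XX___
__XX_XX
_XXX_XX
_X_X_XX
_____XX

_____XX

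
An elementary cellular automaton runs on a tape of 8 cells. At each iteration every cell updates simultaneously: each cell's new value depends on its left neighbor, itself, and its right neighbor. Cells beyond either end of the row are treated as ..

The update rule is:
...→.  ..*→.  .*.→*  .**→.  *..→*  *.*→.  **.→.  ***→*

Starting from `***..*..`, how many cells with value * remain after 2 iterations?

iteration 1: .*.*.**.
iteration 2: .*.*...*
count of *: 3

3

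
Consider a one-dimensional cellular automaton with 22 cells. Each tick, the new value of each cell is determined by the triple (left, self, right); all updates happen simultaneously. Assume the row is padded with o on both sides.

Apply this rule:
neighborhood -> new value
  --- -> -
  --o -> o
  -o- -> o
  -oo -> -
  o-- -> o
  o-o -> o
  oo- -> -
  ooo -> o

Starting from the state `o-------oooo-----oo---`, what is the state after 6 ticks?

ooo-ooo-o--o-o-oooo-oo

-o-----o-oo-o---o--o-o
ooo---ooo--ooo-oooooo-
oo-o-o-o-oo-o-o-oooo-o
o-ooooooo--ooooo-oo-o-
-o-ooooo-oo-ooo-o--ooo
ooo-ooo-o--o-o-oooo-oo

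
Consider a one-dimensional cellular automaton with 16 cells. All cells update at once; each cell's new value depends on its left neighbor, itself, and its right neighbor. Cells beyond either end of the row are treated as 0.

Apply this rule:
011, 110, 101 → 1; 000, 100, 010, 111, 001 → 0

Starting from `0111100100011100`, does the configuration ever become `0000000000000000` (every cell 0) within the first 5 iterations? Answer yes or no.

0100100000010100
0000000000001000
0000000000000000
all cells are 0 at iteration 3

yes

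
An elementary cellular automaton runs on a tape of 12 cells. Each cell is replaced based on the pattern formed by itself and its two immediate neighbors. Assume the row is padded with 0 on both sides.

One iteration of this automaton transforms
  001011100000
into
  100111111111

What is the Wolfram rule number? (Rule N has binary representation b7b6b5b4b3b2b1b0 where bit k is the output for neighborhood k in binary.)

249

position 5: 111 → 1  (bit 7 = 1)
position 6: 110 → 1  (bit 6 = 1)
position 3: 101 → 1  (bit 5 = 1)
position 7: 100 → 1  (bit 4 = 1)
position 4: 011 → 1  (bit 3 = 1)
position 2: 010 → 0  (bit 2 = 0)
position 1: 001 → 0  (bit 1 = 0)
position 0: 000 → 1  (bit 0 = 1)
bits b7..b0 = 11111001 = 249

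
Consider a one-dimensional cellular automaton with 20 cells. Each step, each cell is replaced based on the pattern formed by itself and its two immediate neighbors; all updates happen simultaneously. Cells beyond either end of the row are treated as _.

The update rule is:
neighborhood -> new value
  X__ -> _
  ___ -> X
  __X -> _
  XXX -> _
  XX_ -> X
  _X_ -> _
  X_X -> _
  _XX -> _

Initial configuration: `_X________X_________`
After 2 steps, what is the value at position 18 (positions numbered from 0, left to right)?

_

___XXXXXX___XXXXXXXX
XX______X_X________X
position 18 holds _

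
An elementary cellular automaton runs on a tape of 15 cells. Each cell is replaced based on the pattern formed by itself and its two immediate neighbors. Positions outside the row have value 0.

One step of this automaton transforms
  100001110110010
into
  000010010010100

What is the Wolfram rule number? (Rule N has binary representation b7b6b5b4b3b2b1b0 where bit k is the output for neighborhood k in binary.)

position 6: 111 → 0  (bit 7 = 0)
position 7: 110 → 1  (bit 6 = 1)
position 8: 101 → 0  (bit 5 = 0)
position 1: 100 → 0  (bit 4 = 0)
position 5: 011 → 0  (bit 3 = 0)
position 0: 010 → 0  (bit 2 = 0)
position 4: 001 → 1  (bit 1 = 1)
position 2: 000 → 0  (bit 0 = 0)
bits b7..b0 = 01000010 = 66

66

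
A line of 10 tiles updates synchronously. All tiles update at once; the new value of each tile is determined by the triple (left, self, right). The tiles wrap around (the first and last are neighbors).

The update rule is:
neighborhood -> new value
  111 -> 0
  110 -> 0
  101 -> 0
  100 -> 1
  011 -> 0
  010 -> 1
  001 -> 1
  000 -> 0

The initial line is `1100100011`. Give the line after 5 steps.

0011110100
0100000110
1110001001
0001011110
0011000001

0011000001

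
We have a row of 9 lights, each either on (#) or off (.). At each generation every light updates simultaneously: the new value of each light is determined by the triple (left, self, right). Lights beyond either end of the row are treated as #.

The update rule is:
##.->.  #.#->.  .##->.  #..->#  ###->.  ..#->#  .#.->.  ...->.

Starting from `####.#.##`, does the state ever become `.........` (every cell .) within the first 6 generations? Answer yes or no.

yes

generation 1: .........
all cells are . at generation 1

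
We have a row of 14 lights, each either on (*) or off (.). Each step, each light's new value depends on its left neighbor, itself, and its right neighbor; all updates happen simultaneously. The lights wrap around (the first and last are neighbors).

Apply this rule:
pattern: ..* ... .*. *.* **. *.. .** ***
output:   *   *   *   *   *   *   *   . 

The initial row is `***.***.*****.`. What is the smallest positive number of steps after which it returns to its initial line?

*.***.***...**
***.***.*****.

2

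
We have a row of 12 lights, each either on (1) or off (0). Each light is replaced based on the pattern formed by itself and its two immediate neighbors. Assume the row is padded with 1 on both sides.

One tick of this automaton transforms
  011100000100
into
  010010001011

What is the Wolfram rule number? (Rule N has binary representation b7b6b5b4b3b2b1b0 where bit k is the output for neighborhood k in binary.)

26

position 2: 111 → 0  (bit 7 = 0)
position 3: 110 → 0  (bit 6 = 0)
position 0: 101 → 0  (bit 5 = 0)
position 4: 100 → 1  (bit 4 = 1)
position 1: 011 → 1  (bit 3 = 1)
position 9: 010 → 0  (bit 2 = 0)
position 8: 001 → 1  (bit 1 = 1)
position 5: 000 → 0  (bit 0 = 0)
bits b7..b0 = 00011010 = 26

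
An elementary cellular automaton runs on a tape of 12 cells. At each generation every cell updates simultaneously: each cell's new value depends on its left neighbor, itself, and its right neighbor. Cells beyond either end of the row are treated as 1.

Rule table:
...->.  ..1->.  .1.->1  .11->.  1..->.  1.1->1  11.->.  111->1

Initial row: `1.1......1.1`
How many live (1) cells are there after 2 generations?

.11......11.
1..........1
count of 1: 2

2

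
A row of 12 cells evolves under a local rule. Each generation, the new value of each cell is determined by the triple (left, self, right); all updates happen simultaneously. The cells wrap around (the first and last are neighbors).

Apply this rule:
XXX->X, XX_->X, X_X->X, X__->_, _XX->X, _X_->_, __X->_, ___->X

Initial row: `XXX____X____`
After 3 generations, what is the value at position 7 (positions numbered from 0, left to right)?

_

generation 1: XXX_XX___XX_
generation 2: XXXXXX_X_XXX
generation 3: XXXXXXX_XXXX
position 7 holds _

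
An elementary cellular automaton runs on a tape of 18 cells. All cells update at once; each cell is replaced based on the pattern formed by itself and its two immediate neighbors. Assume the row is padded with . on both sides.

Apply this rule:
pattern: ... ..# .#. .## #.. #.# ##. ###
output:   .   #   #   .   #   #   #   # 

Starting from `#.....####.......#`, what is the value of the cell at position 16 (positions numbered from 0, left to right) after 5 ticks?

#

##...#.####.....##
.##.###.####...#.#
#.##.###.####.####
##.##.###.####.###
.##.##.###.####.##
position 16 holds #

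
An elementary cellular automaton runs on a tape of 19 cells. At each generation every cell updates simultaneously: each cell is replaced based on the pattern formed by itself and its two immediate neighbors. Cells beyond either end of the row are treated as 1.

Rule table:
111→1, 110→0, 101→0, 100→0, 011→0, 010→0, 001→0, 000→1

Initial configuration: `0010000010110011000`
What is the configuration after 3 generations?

0000111000000000010
0110010011111111000
0000000001111110010

0000000001111110010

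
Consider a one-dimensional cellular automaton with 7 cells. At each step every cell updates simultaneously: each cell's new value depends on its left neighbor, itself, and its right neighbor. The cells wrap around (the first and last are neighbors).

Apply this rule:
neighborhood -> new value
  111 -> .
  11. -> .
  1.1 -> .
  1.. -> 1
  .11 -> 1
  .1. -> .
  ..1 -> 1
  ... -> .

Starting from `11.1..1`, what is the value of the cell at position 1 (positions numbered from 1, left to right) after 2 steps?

....111
1..11..
position 1 holds 1

1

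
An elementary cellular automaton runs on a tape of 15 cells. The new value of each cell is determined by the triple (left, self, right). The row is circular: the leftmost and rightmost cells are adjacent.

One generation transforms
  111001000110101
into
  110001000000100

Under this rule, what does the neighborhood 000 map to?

At position 7 the neighborhood is 000; the next row has 0 there.

0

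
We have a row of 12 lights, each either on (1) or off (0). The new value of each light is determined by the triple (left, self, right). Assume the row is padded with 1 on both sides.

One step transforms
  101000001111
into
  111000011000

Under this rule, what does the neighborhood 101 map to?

At position 1 the neighborhood is 101; the next row has 1 there.

1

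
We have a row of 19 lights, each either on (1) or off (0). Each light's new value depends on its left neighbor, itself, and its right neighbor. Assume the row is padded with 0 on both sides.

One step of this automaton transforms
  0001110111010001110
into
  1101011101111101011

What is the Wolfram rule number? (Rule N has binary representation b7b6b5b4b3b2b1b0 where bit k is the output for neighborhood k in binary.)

125

position 4: 111 → 0  (bit 7 = 0)
position 5: 110 → 1  (bit 6 = 1)
position 6: 101 → 1  (bit 5 = 1)
position 12: 100 → 1  (bit 4 = 1)
position 3: 011 → 1  (bit 3 = 1)
position 11: 010 → 1  (bit 2 = 1)
position 2: 001 → 0  (bit 1 = 0)
position 0: 000 → 1  (bit 0 = 1)
bits b7..b0 = 01111101 = 125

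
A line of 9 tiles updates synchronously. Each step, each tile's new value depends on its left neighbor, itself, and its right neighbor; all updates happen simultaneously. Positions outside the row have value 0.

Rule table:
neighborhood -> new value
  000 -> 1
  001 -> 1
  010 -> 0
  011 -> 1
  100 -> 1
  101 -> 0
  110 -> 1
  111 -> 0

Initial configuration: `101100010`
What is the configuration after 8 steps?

110011110

step 1: 001111101
step 2: 111000100
step 3: 101111011
step 4: 001001011
step 5: 110110011
step 6: 110111111
step 7: 110100001
step 8: 110011110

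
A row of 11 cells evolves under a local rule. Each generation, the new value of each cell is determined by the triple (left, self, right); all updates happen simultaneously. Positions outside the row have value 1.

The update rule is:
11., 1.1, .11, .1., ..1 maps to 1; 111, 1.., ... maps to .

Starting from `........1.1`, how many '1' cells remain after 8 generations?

.......1111
......11...
.....111..1
....11.1.11
...1111111.
..11.....11
.111....11.
11.1...1111
count of 1: 7

7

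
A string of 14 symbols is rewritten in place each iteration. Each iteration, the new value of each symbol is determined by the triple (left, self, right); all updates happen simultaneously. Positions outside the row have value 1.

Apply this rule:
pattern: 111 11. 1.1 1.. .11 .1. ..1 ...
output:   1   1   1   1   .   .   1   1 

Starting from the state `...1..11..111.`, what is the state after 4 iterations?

111111.11.111.

111.11.111.111
1111.11.111.11
11111.11.111.1
111111.11.111.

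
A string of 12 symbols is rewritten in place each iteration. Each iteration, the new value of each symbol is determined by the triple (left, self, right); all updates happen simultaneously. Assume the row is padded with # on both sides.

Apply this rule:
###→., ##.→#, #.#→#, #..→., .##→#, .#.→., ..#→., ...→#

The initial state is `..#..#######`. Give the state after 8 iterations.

#.#####..###

iteration 1: .....#......
iteration 2: .###...####.
iteration 3: ##.#.#.#..##
iteration 4: .##.#.#...#.
iteration 5: ####.#..#..#
iteration 6: ...##......#
iteration 7: .#.##.####.#
iteration 8: #.#####..###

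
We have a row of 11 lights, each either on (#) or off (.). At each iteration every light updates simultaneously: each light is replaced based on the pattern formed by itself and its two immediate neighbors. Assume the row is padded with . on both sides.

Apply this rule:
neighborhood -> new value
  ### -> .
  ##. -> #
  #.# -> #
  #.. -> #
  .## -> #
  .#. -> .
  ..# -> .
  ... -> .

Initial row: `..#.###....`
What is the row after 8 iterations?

...##.##...
...######..
...#....##.
....#...###
.....#..#.#
......#..#.
.......#..#
........#..

........#..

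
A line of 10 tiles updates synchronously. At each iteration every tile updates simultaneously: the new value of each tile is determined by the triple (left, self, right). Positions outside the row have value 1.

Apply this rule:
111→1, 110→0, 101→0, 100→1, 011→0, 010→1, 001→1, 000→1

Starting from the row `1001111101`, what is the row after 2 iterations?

iteration 1: 0110111000
iteration 2: 0000010111

0000010111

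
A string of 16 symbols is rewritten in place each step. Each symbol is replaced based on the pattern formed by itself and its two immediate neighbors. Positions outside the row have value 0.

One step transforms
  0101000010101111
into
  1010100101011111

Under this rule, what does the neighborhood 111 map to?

At position 13 the neighborhood is 111; the next row has 1 there.

1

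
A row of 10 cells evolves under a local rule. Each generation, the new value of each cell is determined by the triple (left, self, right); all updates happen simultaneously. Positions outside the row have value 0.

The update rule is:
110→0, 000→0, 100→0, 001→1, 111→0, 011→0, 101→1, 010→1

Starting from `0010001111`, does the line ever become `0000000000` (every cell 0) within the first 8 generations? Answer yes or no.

yes

0110010000
1000110000
1001000000
1011000000
1100000000
0000000000
all cells are 0 at generation 6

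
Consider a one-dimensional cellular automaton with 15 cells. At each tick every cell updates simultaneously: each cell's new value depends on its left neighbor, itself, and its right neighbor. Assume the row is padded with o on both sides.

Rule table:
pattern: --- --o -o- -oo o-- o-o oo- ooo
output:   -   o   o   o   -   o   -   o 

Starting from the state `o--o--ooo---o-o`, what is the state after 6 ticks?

tick 1: --oo-ooo---oooo
tick 2: -oo-ooo---ooooo
tick 3: oo-ooo---oooooo
tick 4: o-ooo---ooooooo
tick 5: -ooo---oooooooo
tick 6: ooo---ooooooooo

ooo---ooooooooo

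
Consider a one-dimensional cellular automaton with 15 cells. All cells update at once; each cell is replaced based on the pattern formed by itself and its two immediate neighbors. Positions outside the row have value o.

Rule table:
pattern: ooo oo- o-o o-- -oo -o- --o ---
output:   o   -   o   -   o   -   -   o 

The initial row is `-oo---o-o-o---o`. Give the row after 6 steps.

--oo--oo--ooooo

step 1: oo--o--o-o--o-o
step 2: o-------o----oo
step 3: --ooooo---oo-oo
step 4: --oooo--o-o-ooo
step 5: --ooo----o-oooo
step 6: --oo--oo--ooooo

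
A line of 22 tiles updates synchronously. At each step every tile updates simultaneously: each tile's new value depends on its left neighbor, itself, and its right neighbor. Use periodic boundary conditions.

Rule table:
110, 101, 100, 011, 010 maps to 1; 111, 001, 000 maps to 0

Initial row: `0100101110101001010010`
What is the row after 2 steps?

1111101110000111001111

0110111011111101111011
1111101110000111001111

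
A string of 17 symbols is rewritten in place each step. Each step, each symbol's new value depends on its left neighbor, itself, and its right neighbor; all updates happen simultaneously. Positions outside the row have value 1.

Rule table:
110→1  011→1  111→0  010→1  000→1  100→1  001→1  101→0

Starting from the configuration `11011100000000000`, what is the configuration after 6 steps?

01010111111111111
01010100000000000
01010111111111111  (repeats step 1; period 2)
step 6: 01010100000000000

01010100000000000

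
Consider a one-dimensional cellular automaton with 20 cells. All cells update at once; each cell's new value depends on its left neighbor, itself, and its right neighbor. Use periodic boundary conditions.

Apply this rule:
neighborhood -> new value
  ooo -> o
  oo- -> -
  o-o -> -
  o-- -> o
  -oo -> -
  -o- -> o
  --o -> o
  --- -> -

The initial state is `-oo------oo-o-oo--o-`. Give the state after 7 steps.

o--o----o---o---oooo
-oooo--ooo-ooo-o-ooo
--oo-oo-o---o--o--o-
-o------oo-ooooooooo
-oo----o----ooooooo-
o--o--ooo--o-ooooo-o
-ooooo-o-ooo--ooo---

-ooooo-o-ooo--ooo---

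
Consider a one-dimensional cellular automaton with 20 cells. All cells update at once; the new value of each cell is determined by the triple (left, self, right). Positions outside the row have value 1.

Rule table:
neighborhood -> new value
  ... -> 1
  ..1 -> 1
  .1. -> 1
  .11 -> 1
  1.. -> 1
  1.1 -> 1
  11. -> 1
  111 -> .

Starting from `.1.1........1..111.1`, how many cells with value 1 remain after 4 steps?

3

step 1: 1111111111111111.111
step 2: ...............111..
step 3: 1111111111111111.111  (repeats step 1; period 2)
step 4: ...............111..
count of 1: 3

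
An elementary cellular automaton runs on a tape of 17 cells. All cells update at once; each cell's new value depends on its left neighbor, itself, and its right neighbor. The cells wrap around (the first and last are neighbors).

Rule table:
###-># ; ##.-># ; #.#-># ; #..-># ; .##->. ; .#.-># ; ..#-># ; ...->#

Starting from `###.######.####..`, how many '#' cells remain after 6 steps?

14

step 1: .###.######.#####
step 2: #.###.######.####
step 3: ##.###.######.###
step 4: ###.###.######.##
step 5: ####.###.######.#
step 6: #####.###.######.
count of #: 14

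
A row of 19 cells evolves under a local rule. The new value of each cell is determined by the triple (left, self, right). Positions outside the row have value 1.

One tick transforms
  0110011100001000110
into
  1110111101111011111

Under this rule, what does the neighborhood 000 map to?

At position 9 the neighborhood is 000; the next row has 1 there.

1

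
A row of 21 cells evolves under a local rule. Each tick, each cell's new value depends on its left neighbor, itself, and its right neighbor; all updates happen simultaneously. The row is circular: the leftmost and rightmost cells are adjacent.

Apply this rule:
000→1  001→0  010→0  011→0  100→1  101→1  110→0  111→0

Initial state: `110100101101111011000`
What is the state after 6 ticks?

tick 1: 001010010010000100110
tick 2: 100101001001110010001
tick 3: 010010100100001001100
tick 4: 001001010011100100011
tick 5: 100100101000010011000
tick 6: 010010010111001000110

010010010111001000110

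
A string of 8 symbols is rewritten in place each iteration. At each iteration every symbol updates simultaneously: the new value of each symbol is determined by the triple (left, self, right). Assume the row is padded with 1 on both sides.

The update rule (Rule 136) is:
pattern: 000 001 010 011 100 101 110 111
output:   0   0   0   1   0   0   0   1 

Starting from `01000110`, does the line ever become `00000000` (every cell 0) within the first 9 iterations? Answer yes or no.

yes

00000100
00000000
all cells are 0 at iteration 2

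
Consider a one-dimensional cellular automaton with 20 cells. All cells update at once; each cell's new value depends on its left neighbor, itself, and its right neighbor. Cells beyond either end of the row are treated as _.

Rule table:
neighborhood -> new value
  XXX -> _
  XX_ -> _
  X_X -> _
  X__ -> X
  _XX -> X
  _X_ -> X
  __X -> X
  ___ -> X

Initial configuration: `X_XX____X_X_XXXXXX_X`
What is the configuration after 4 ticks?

X_X_X_______XXXXXXXX

X_X_XXXXX_X_X______X
X_X_X_____X_XXXXXXXX
X_X_XXXXXXX_X_______
X_X_X_______XXXXXXXX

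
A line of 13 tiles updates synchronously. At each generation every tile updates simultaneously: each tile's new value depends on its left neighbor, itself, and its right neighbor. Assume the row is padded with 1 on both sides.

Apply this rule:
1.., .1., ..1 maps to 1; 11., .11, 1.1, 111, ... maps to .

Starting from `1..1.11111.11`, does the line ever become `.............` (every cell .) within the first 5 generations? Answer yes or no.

.111.........
....1.......1
1..111.....1.
.11...1...11.
...1.111.1...
generation 5 is ...1.111.1..., still not uniform .

no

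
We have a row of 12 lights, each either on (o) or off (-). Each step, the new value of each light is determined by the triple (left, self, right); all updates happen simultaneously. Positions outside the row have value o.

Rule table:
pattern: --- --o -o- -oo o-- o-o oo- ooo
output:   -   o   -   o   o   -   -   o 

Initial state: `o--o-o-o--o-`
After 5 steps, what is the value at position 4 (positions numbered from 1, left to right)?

-oo-----oo--
-o-o---oo-oo
----o-oo--oo
o--o--o-oooo
-oo-oo--oooo
position 4 holds -

-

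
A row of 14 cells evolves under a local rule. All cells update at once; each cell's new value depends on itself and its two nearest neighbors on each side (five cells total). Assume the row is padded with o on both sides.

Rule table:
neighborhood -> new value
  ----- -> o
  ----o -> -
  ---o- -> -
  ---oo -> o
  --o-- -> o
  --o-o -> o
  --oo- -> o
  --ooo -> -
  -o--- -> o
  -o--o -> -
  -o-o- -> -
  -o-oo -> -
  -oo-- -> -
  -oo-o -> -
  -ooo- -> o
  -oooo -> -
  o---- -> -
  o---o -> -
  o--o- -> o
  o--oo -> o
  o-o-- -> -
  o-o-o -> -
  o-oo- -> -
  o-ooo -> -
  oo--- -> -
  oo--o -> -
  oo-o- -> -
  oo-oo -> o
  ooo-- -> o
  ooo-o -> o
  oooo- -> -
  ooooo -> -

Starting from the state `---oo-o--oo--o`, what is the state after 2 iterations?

-oo----oo--oo-

--oo----oo--o-
-oo----oo--oo-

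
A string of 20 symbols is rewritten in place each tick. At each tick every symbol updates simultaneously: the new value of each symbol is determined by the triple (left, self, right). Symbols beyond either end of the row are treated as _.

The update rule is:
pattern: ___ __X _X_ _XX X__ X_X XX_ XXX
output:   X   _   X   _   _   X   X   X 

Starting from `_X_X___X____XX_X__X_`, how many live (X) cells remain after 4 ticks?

12

_XXX_X_X_XX__XXX__X_
__XXXXXXX_X___XX__X_
X__XXXXXXXX_X__X__X_
X___XXXXXXXXX__X__X_
count of X: 12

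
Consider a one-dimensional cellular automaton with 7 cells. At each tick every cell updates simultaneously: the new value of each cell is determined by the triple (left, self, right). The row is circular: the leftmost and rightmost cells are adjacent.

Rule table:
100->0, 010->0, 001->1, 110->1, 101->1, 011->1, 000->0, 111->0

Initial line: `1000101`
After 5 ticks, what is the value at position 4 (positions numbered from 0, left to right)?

1001011
1010110
0101111
1011001
1111011
position 4 holds 0

0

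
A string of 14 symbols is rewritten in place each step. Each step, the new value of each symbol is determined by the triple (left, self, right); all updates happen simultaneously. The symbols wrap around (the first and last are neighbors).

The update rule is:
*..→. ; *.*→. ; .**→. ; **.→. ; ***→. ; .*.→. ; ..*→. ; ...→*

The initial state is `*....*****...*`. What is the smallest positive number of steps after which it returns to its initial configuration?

2

step 1: ..**.......*..
step 2: *....*****...*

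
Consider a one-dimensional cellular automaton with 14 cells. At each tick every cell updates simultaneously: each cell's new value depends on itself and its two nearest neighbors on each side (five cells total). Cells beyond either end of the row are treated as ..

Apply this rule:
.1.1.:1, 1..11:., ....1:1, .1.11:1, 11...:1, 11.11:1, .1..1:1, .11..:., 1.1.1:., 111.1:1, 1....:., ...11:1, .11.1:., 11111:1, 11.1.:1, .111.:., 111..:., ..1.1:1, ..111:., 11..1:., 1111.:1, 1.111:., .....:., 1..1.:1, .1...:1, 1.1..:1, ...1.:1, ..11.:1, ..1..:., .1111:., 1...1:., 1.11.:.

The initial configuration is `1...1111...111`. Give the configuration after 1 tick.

.1.1..1.1.1...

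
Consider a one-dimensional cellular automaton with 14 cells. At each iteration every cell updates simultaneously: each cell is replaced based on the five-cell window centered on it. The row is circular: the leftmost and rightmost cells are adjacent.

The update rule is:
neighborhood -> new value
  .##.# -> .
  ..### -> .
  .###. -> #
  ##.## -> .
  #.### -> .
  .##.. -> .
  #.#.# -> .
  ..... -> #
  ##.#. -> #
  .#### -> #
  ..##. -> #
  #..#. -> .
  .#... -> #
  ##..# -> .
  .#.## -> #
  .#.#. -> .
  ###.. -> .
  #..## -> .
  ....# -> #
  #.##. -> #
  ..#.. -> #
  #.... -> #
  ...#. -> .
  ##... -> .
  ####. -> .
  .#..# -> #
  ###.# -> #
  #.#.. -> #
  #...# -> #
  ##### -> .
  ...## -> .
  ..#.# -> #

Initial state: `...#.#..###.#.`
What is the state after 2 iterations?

iteration 1: ##.#.##..#####
iteration 2: .##.##....#...

.##.##....#...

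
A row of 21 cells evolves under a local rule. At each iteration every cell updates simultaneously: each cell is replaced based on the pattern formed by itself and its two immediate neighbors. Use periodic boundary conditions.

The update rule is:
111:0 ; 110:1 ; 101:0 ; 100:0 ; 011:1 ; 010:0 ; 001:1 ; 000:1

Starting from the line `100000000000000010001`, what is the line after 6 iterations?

010100100000010100001

101111111111111100111
101000000000000101100
000011111111111001101
011110000000001011100
110010111111110010101
010100100000010100001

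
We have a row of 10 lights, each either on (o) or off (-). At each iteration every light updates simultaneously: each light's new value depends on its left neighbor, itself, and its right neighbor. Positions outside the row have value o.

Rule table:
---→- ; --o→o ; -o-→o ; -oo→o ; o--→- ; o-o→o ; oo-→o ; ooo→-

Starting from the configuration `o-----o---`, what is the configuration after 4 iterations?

o-ooooo-oo

iteration 1: o----oo--o
iteration 2: o---ooo-oo
iteration 3: o--oo-ooo-
iteration 4: o-ooooo-oo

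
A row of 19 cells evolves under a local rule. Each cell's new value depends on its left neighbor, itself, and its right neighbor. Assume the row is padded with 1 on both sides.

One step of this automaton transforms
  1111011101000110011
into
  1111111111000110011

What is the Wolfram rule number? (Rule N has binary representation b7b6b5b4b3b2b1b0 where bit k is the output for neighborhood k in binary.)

position 0: 111 → 1  (bit 7 = 1)
position 3: 110 → 1  (bit 6 = 1)
position 4: 101 → 1  (bit 5 = 1)
position 10: 100 → 0  (bit 4 = 0)
position 5: 011 → 1  (bit 3 = 1)
position 9: 010 → 1  (bit 2 = 1)
position 12: 001 → 0  (bit 1 = 0)
position 11: 000 → 0  (bit 0 = 0)
bits b7..b0 = 11101100 = 236

236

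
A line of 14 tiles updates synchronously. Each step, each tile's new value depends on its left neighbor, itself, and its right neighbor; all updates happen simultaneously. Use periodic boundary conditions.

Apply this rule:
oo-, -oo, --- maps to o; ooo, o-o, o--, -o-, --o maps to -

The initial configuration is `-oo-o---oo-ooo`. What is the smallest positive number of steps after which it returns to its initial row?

6

step 1: -oo---o-oo-o-o
step 2: -oo-o---oo----
step 3: -oo---o-oo-ooo
step 4: -oo-o---oo-o-o
step 5: -oo---o-oo----
step 6: -oo-o---oo-ooo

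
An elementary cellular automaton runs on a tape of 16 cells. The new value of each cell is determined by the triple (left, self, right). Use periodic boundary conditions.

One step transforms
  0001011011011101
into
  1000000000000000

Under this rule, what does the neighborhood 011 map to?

At position 5 the neighborhood is 011; the next row has 0 there.

0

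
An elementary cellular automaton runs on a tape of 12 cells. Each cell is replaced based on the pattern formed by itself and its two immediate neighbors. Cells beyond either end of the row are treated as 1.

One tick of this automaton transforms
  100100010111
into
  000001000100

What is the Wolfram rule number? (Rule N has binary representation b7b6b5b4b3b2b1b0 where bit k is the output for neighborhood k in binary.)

9

position 10: 111 → 0  (bit 7 = 0)
position 0: 110 → 0  (bit 6 = 0)
position 8: 101 → 0  (bit 5 = 0)
position 1: 100 → 0  (bit 4 = 0)
position 9: 011 → 1  (bit 3 = 1)
position 3: 010 → 0  (bit 2 = 0)
position 2: 001 → 0  (bit 1 = 0)
position 5: 000 → 1  (bit 0 = 1)
bits b7..b0 = 00001001 = 9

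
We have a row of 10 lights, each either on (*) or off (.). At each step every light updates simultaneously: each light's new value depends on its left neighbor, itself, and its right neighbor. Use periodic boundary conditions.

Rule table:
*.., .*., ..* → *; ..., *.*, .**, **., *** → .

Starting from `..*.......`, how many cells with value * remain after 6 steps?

.***......
*...*.....
**.***...*
......*.*.
.....**.**
*...*.....
count of *: 2

2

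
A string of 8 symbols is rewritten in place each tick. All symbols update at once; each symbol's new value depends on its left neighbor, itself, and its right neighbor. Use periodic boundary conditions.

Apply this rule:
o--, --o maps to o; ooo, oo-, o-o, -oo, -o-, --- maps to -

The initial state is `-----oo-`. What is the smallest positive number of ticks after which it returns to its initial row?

----o--o
o--o-oo-
-oo-----
o--o----
-oo-o--o
-----oo-

6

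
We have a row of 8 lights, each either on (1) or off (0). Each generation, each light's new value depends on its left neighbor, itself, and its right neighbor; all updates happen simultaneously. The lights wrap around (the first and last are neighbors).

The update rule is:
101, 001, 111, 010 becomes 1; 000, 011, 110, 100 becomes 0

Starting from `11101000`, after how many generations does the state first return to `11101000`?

8

generation 1: 01011001
generation 2: 11100011
generation 3: 11000101
generation 4: 10001110
generation 5: 10010101
generation 6: 00111110
generation 7: 01011100
generation 8: 11101000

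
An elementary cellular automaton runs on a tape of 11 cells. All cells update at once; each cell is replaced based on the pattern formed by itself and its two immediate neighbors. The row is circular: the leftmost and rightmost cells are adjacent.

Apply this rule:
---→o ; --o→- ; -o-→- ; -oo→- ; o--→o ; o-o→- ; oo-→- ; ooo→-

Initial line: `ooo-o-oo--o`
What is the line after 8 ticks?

tick 1: --------o--
tick 2: ooooooo--oo
tick 3: -------o---
tick 4: oooooo--ooo
tick 5: ------o----
tick 6: ooooo--oooo
tick 7: -----o-----
tick 8: oooo--ooooo

oooo--ooooo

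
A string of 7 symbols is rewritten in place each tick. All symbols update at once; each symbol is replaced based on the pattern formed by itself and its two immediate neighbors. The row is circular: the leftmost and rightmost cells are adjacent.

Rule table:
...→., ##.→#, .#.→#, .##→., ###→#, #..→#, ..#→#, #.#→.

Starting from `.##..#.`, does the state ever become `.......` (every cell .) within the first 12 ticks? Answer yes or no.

no

tick 1: #.#####
tick 2: #..####
tick 3: ###.###
tick 4: ###..##
tick 5: #####.#
tick 6: #####..
tick 7: .######
tick 8: ..#####
tick 9: ##.####
tick 10: ##..###
tick 11: ####.##
tick 12: ####..#
tick 12 is ####..#, still not uniform .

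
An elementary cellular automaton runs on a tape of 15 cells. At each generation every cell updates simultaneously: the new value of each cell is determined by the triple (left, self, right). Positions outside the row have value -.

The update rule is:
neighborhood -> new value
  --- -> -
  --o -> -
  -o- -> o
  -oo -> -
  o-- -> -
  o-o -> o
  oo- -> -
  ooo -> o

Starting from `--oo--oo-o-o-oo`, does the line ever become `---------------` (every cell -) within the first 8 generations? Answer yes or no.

no

generation 1: --------ooooo--
generation 2: ---------ooo---
generation 3: ----------o----
generation 4: ----------o----  (fixed point — unchanged through generation 8)
generation 8 is ----------o----, still not uniform -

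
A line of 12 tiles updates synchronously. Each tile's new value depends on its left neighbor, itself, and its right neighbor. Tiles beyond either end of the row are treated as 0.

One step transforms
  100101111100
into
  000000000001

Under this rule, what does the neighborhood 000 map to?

At position 11 the neighborhood is 000; the next row has 1 there.

1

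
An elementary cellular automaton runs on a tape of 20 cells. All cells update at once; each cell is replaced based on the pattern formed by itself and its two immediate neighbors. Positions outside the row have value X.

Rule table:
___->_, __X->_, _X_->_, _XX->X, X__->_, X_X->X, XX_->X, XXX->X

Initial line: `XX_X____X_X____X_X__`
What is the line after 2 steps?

XXX_________________

XXX______X______X___
XXX_________________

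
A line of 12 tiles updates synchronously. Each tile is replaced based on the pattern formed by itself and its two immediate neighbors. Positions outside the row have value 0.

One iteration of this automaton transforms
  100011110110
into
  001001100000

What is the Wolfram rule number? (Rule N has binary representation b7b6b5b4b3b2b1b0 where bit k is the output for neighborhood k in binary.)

position 5: 111 → 1  (bit 7 = 1)
position 7: 110 → 0  (bit 6 = 0)
position 8: 101 → 0  (bit 5 = 0)
position 1: 100 → 0  (bit 4 = 0)
position 4: 011 → 0  (bit 3 = 0)
position 0: 010 → 0  (bit 2 = 0)
position 3: 001 → 0  (bit 1 = 0)
position 2: 000 → 1  (bit 0 = 1)
bits b7..b0 = 10000001 = 129

129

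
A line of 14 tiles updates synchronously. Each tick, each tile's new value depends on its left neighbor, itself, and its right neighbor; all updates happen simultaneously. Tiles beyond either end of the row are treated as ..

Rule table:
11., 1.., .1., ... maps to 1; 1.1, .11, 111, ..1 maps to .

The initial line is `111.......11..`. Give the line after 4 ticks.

......11...1.1

..1111111..111
1.......11...1
1111111..111.1
......11...1.1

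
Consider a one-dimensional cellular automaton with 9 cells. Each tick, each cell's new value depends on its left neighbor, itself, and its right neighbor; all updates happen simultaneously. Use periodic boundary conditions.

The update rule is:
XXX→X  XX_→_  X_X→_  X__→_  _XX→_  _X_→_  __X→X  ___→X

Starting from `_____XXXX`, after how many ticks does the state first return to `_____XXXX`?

_XXXX_XX_
X_XX_____
_____XXXX

3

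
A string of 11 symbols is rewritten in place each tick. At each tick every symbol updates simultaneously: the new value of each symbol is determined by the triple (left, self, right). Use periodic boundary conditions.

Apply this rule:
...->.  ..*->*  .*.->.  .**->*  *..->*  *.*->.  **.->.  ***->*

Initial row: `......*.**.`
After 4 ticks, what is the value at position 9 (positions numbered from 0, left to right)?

.

tick 1: .....*..*.*
tick 2: *...*.**...
tick 3: .*.*..*.*.*
tick 4: ....**.....
position 9 holds .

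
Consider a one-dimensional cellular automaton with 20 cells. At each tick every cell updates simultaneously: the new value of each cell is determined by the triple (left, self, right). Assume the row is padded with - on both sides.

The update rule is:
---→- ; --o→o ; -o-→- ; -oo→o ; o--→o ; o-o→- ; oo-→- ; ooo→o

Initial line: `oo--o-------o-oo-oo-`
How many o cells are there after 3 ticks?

8

o-oo-o-----o--o--o-o
--o---o---o-oo-oo---
-o-o-o-o-o--o--o-o--
count of o: 8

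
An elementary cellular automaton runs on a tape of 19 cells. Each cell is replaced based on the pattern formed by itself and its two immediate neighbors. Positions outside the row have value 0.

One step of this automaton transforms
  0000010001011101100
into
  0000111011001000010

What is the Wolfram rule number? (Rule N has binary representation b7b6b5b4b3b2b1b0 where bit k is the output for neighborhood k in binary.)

position 12: 111 → 1  (bit 7 = 1)
position 13: 110 → 0  (bit 6 = 0)
position 10: 101 → 0  (bit 5 = 0)
position 6: 100 → 1  (bit 4 = 1)
position 11: 011 → 0  (bit 3 = 0)
position 5: 010 → 1  (bit 2 = 1)
position 4: 001 → 1  (bit 1 = 1)
position 0: 000 → 0  (bit 0 = 0)
bits b7..b0 = 10010110 = 150

150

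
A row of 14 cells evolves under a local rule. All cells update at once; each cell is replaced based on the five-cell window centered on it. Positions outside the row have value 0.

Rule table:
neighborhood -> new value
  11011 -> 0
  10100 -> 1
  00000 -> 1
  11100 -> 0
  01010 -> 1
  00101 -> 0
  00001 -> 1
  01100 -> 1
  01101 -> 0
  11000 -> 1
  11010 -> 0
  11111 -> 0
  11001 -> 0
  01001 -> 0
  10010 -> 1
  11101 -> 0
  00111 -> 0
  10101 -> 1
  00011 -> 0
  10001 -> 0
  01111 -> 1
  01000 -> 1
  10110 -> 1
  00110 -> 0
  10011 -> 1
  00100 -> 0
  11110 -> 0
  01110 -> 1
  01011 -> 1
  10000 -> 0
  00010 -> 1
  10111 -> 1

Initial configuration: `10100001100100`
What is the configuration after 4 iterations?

01010111000101

iteration 1: 01110100101010
iteration 2: 00100101011111
iteration 3: 11001011111000
iteration 4: 01010111000101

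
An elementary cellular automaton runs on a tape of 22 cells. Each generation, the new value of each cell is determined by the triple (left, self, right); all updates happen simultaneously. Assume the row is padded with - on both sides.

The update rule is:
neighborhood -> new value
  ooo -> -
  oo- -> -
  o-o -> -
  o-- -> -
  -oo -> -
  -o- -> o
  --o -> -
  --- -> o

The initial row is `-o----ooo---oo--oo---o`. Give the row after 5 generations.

-o-oo-----o--------o-o
-o----ooo-o-oooooo-o-o
-o-oo-----o--------o-o  (repeats generation 1; period 2)
generation 5: -o-oo-----o--------o-o

-o-oo-----o--------o-o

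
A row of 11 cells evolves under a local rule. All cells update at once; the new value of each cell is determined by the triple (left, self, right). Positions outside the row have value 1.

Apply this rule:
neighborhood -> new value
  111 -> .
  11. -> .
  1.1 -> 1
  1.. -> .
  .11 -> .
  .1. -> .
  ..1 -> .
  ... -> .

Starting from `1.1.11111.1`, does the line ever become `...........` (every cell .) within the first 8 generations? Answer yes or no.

yes

.1.1.....1.
1.1.......1
.1.........
1..........
...........
all cells are . at generation 5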